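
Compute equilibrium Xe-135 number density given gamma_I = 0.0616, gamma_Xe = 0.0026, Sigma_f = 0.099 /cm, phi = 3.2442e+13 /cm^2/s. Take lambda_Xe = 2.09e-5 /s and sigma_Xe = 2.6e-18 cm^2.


Xe_eq = (gamma_I + gamma_Xe) * Sigma_f * phi / (lambda_Xe + sigma_Xe * phi)
Numerator = (0.0616 + 0.0026) * 0.099 * 3.2442e+13 = 2.061949e+11
Denominator = 2.09e-5 + 2.6e-18 * 3.2442e+13 = 1.052492e-04
Xe_eq = 2.061949e+11 / 1.052492e-04 = 1.9591e+15 /cm^3

1.9591e+15


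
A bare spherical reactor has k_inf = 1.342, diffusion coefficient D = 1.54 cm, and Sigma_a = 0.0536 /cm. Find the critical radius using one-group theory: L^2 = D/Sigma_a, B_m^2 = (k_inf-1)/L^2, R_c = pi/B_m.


L^2 = D / Sigma_a = 1.54 / 0.0536 = 28.73134 cm^2
B_m^2 = (k_inf - 1) / L^2 = (1.342 - 1) / 28.73134 = 0.01190338 /cm^2
For a bare sphere: B_g = pi/R, so R_c = pi / sqrt(B_m^2)
R_c = pi / sqrt(0.01190338) = 28.795 cm

28.795


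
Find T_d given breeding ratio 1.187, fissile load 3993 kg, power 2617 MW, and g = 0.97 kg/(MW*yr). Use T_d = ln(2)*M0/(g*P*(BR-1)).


Breeding gain G = BR - 1 = 1.187 - 1 = 0.187
Fissile production rate = g * P * G = 0.97 * 2617 * 0.187 = 474.69763 kg/yr
T_d = ln(2) * M0 / (g * P * G)
T_d = ln(2) * 3993 / 474.69763 = 5.8305 yr

5.8305


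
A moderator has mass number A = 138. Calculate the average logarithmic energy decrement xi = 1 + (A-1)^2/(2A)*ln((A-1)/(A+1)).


xi = 1 + (A-1)^2/(2A) * ln((A-1)/(A+1))
xi = 1 + (138-1)^2/(2*138) * ln((138-1)/(138 +1))
xi = 0.014423

0.014423


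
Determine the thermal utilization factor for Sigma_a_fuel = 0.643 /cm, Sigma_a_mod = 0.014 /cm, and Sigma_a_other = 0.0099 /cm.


f = Sigma_a_fuel / (Sigma_a_fuel + Sigma_a_mod + Sigma_a_other)
f = 0.643 / (0.643 + 0.014 + 0.0099)
f = 0.96416

0.96416


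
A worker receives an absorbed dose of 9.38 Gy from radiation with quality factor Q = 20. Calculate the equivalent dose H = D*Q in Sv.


H = D * Q
H = 9.38 * 20
H = 187.60 Sv

187.60


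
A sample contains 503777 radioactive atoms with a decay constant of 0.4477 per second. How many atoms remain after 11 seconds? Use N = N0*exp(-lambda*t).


N = N0 * exp(-lambda * t)
N = 503777 * exp(-0.4477 * 11)
N = 3659.9

3659.9


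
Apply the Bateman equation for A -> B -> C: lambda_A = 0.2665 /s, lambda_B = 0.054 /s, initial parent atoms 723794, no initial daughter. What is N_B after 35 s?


N_B(t) = lambda_A * N_A0 / (lambda_B - lambda_A) * [exp(-lambda_A*t) - exp(-lambda_B*t)]
exp(-0.2665*35) = 8.894432e-05; exp(-0.054*35) = 0.1510718
N_B = 0.2665 * 723794 / (0.054 - 0.2665) * (8.894432e-05 - 0.1510718)
N_B = 137051

137051


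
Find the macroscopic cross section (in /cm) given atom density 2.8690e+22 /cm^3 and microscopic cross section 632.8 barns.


Sigma = N * sigma_barns * 1e-24
Sigma = 2.8690e+22 * 632.8 * 1e-24
Sigma = 18.155 /cm

18.155


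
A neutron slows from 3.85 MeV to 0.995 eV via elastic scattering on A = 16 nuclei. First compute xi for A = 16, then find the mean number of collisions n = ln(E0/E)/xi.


xi = 1 + (A-1)^2/(2A)*ln((A-1)/(A+1)) = 0.1199467 (for A = 16)
n = ln(E0/E) / xi
n = ln(3.85e6 / 0.995) / 0.1199467
n = ln(3.869347e+06) / 0.1199467 = 126.46

126.46


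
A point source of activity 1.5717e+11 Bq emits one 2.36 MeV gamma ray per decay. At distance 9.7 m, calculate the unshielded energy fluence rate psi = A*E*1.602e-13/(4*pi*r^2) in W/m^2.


psi = A * E * 1.602e-13 / (4*pi*r^2)
psi = 1.5717e+11 * 2.36 * 1.602e-13 / (4*pi*9.7^2)
psi = 5.0256e-05 W/m^2

5.0256e-05


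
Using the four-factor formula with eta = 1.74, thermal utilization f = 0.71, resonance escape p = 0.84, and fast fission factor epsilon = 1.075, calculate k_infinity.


k_inf = eta * f * p * epsilon
k_inf = 1.74 * 0.71 * 0.84 * 1.075
k_inf = 1.1156

1.1156


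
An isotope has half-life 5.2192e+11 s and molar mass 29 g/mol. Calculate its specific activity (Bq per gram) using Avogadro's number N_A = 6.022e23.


lambda = ln(2) / t_half = ln(2) / 5.2192e+11 = 1.328072e-12 /s
SA = lambda * N_A / M
SA = 1.328072e-12 * 6.022e23 / 29
SA = 2.7578e+10 Bq/g

2.7578e+10


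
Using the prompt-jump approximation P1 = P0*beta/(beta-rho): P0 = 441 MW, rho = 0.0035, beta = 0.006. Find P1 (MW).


P1/P0 = beta / (beta - rho)
P1/P0 = 0.006 / (0.006 - 0.0035) = 2.400000
P1 = 441 * 2.400000 = 1058.4 MW

1058.4


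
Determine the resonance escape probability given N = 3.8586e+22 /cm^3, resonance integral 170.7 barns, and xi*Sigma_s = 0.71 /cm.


p = exp(-N * I * 1e-24 / (xi*Sigma_s))
p = exp(-3.8586e+22 * 170.7 * 1e-24 / 0.71)
p = 9.3557e-05

9.3557e-05


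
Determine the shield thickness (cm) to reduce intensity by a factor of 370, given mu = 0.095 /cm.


x = ln(factor) / mu
x = ln(370) / 0.095
x = 62.247 cm

62.247


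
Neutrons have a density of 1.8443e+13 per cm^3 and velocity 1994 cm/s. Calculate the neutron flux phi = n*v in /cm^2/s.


phi = n * v
phi = 1.8443e+13 * 1994
phi = 3.6775e+16 /cm^2/s

3.6775e+16


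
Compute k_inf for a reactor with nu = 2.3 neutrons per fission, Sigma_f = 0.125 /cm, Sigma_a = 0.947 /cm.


k_inf = nu * Sigma_f / Sigma_a
k_inf = 2.3 * 0.125 / 0.947
k_inf = 0.30359

0.30359


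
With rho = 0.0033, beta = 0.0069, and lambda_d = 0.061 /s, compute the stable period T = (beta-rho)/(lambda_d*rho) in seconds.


T = (beta - rho) / (lambda_d * rho)
T = (0.0069 - 0.0033) / (0.061 * 0.0033)
T = 17.884 s

17.884


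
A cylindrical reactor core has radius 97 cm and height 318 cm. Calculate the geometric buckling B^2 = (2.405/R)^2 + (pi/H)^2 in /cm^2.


B^2 = (2.405/R)^2 + (pi/H)^2
B^2 = (2.405/97)^2 + (pi/318)^2
B^2 = 7.1233e-04 /cm^2

7.1233e-04


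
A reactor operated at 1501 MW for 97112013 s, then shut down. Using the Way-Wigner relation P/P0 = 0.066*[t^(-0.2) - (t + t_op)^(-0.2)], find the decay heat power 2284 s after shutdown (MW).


P/P0 = 0.066 * [t^(-0.2) - (t + t_op)^(-0.2)]
P/P0 = 0.066 * [2284^(-0.2) - (2284 + 97112013)^(-0.2)]
P/P0 = 0.066 * [0.2129417 - 0.02526640] = 0.01238657
P = 1501 * 0.01238657 = 18.592 MW

18.592


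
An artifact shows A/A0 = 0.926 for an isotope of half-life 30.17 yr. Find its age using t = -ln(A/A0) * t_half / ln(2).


lambda = ln(2) / t_half = ln(2) / 30.17 = 0.02297472 /yr
t = -ln(A/A0) / lambda
t = -ln(0.926) / 0.02297472
t = 3.3463 yr

3.3463


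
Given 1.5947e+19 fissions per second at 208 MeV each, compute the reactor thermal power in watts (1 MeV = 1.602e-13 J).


P = fission_rate * E_MeV * 1.602e-13
P = 1.5947e+19 * 208 * 1.602e-13
P = 5.3138e+08 W

5.3138e+08


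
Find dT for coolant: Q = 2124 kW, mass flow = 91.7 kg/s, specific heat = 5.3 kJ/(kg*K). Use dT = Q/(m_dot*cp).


dT = Q / (m_dot * cp)
dT = 2124 / (91.7 * 5.3)
dT = 4.3703 C

4.3703


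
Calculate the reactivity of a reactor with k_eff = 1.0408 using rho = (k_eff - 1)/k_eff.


rho = (k_eff - 1) / k_eff
rho = (1.0408 - 1) / 1.0408
rho = 0.039201

0.039201


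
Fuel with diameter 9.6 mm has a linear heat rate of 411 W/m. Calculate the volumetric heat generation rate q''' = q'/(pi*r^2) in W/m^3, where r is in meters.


r = D / 2 / 1000 = 9.6 / 2 / 1000 = 0.0048 m
q''' = q' / (pi * r^2)
q''' = 411 / (pi * 0.0048^2)
q''' = 5.6782e+06 W/m^3

5.6782e+06


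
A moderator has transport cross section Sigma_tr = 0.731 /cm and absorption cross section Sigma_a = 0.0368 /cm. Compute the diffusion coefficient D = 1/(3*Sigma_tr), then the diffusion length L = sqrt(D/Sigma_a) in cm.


D = 1 / (3 * Sigma_tr) = 1 / (3 * 0.731) = 0.4559964 cm
L = sqrt(D / Sigma_a)
L = sqrt(0.4559964 / 0.0368)
L = 3.5201 cm

3.5201


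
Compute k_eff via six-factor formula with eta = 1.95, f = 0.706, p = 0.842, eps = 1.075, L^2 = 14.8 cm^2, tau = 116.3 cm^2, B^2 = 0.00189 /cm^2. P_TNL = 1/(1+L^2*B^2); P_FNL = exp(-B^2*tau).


k_inf = eta*f*p*eps = 1.95*0.706*0.842*1.075 = 1.246120
P_TNL = 1/(1 + L^2*B^2) = 1/(1 + 14.8*0.00189) = 0.9727891
P_FNL = exp(-B^2*tau) = exp(-0.00189*116.3) = 0.8026737
k_eff = k_inf * P_TNL * P_FNL = 1.246120 * 0.9727891 * 0.8026737
k_eff = 0.97301

0.97301


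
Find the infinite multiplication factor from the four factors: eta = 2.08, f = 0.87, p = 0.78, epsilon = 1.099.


k_inf = eta * f * p * epsilon
k_inf = 2.08 * 0.87 * 0.78 * 1.099
k_inf = 1.5512

1.5512


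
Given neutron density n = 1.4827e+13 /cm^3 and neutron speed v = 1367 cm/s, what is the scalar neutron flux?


phi = n * v
phi = 1.4827e+13 * 1367
phi = 2.0269e+16 /cm^2/s

2.0269e+16


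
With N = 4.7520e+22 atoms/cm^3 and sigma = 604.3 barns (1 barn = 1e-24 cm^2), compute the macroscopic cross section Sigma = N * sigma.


Sigma = N * sigma_barns * 1e-24
Sigma = 4.7520e+22 * 604.3 * 1e-24
Sigma = 28.716 /cm

28.716


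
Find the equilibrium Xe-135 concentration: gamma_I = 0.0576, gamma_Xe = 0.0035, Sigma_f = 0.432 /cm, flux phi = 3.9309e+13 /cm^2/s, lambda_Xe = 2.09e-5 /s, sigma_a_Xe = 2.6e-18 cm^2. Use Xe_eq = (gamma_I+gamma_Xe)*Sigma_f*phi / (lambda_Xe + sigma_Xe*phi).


Xe_eq = (gamma_I + gamma_Xe) * Sigma_f * phi / (lambda_Xe + sigma_Xe * phi)
Numerator = (0.0576 + 0.0035) * 0.432 * 3.9309e+13 = 1.037569e+12
Denominator = 2.09e-5 + 2.6e-18 * 3.9309e+13 = 1.231034e-04
Xe_eq = 1.037569e+12 / 1.231034e-04 = 8.4284e+15 /cm^3

8.4284e+15


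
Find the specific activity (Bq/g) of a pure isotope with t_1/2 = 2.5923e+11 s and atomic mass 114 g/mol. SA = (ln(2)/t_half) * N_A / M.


lambda = ln(2) / t_half = ln(2) / 2.5923e+11 = 2.673869e-12 /s
SA = lambda * N_A / M
SA = 2.673869e-12 * 6.022e23 / 114
SA = 1.4125e+10 Bq/g

1.4125e+10


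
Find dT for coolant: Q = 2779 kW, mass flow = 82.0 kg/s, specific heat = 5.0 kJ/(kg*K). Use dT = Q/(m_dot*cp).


dT = Q / (m_dot * cp)
dT = 2779 / (82.0 * 5.0)
dT = 6.7780 C

6.7780


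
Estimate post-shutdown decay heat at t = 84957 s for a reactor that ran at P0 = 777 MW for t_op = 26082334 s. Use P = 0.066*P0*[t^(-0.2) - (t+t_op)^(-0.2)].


P/P0 = 0.066 * [t^(-0.2) - (t + t_op)^(-0.2)]
P/P0 = 0.066 * [84957^(-0.2) - (84957 + 26082334)^(-0.2)]
P/P0 = 0.066 * [0.1033142 - 0.03284341] = 0.004651072
P = 777 * 0.004651072 = 3.6139 MW

3.6139


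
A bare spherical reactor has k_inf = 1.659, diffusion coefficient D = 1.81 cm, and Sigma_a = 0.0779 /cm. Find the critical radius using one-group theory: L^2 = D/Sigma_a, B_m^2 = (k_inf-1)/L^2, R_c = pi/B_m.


L^2 = D / Sigma_a = 1.81 / 0.0779 = 23.23492 cm^2
B_m^2 = (k_inf - 1) / L^2 = (1.659 - 1) / 23.23492 = 0.02836248 /cm^2
For a bare sphere: B_g = pi/R, so R_c = pi / sqrt(B_m^2)
R_c = pi / sqrt(0.02836248) = 18.654 cm

18.654


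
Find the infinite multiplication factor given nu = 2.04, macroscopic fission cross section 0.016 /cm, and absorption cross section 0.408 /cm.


k_inf = nu * Sigma_f / Sigma_a
k_inf = 2.04 * 0.016 / 0.408
k_inf = 0.080000

0.080000


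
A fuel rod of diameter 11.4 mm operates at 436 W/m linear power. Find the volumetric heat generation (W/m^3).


r = D / 2 / 1000 = 11.4 / 2 / 1000 = 0.0057 m
q''' = q' / (pi * r^2)
q''' = 436 / (pi * 0.0057^2)
q''' = 4.2716e+06 W/m^3

4.2716e+06


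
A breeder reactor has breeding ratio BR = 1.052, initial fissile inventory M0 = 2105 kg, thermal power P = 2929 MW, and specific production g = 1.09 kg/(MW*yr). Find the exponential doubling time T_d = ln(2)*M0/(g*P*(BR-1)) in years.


Breeding gain G = BR - 1 = 1.052 - 1 = 0.052
Fissile production rate = g * P * G = 1.09 * 2929 * 0.052 = 166.01572 kg/yr
T_d = ln(2) * M0 / (g * P * G)
T_d = ln(2) * 2105 / 166.01572 = 8.7888 yr

8.7888


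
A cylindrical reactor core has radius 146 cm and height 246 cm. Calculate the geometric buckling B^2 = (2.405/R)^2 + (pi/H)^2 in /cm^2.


B^2 = (2.405/R)^2 + (pi/H)^2
B^2 = (2.405/146)^2 + (pi/246)^2
B^2 = 4.3444e-04 /cm^2

4.3444e-04


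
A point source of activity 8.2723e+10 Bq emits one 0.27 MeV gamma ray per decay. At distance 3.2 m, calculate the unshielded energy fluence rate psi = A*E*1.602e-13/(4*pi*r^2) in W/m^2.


psi = A * E * 1.602e-13 / (4*pi*r^2)
psi = 8.2723e+10 * 0.27 * 1.602e-13 / (4*pi*3.2^2)
psi = 2.7806e-05 W/m^2

2.7806e-05


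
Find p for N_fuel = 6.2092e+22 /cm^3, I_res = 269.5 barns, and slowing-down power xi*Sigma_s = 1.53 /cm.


p = exp(-N * I * 1e-24 / (xi*Sigma_s))
p = exp(-6.2092e+22 * 269.5 * 1e-24 / 1.53)
p = 1.7786e-05

1.7786e-05


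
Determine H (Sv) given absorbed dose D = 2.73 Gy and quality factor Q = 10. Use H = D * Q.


H = D * Q
H = 2.73 * 10
H = 27.300 Sv

27.300


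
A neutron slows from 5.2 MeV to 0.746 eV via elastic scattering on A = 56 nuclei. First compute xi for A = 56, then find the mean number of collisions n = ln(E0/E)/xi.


xi = 1 + (A-1)^2/(2A)*ln((A-1)/(A+1)) = 0.03529286 (for A = 56)
n = ln(E0/E) / xi
n = ln(5.2e6 / 0.746) / 0.03529286
n = ln(6.970509e+06) / 0.03529286 = 446.47

446.47


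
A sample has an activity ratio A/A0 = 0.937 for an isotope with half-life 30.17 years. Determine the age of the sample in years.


lambda = ln(2) / t_half = ln(2) / 30.17 = 0.02297472 /yr
t = -ln(A/A0) / lambda
t = -ln(0.937) / 0.02297472
t = 2.8323 yr

2.8323


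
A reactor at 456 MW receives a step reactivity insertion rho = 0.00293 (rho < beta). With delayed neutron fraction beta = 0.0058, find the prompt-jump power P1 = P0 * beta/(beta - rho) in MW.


P1/P0 = beta / (beta - rho)
P1/P0 = 0.0058 / (0.0058 - 0.00293) = 2.020906
P1 = 456 * 2.020906 = 921.53 MW

921.53


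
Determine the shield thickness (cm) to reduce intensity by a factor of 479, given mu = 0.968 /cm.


x = ln(factor) / mu
x = ln(479) / 0.968
x = 6.3757 cm

6.3757


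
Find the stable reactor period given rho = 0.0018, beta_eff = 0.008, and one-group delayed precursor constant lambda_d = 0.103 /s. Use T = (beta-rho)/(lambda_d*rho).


T = (beta - rho) / (lambda_d * rho)
T = (0.008 - 0.0018) / (0.103 * 0.0018)
T = 33.441 s

33.441


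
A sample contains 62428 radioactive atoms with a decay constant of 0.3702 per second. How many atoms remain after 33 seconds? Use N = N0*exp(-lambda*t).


N = N0 * exp(-lambda * t)
N = 62428 * exp(-0.3702 * 33)
N = 0.30887

0.30887


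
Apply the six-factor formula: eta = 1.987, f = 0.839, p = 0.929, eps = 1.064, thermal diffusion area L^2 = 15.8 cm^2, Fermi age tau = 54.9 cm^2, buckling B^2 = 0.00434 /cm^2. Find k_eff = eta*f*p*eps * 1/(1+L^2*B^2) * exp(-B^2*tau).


k_inf = eta*f*p*eps = 1.987*0.839*0.929*1.064 = 1.647848
P_TNL = 1/(1 + L^2*B^2) = 1/(1 + 15.8*0.00434) = 0.9358284
P_FNL = exp(-B^2*tau) = exp(-0.00434*54.9) = 0.7879931
k_eff = k_inf * P_TNL * P_FNL = 1.647848 * 0.9358284 * 0.7879931
k_eff = 1.2152

1.2152


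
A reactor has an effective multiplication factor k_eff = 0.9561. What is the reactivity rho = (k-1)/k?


rho = (k_eff - 1) / k_eff
rho = (0.9561 - 1) / 0.9561
rho = -0.045916

-0.045916


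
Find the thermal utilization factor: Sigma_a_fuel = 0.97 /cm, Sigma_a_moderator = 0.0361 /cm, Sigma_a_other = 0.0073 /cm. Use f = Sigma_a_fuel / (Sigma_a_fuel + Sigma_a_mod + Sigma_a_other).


f = Sigma_a_fuel / (Sigma_a_fuel + Sigma_a_mod + Sigma_a_other)
f = 0.97 / (0.97 + 0.0361 + 0.0073)
f = 0.95717

0.95717


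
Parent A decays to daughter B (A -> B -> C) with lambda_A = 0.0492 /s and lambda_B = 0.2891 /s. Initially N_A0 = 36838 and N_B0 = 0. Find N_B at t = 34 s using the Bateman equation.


N_B(t) = lambda_A * N_A0 / (lambda_B - lambda_A) * [exp(-lambda_A*t) - exp(-lambda_B*t)]
exp(-0.0492*34) = 0.1877207; exp(-0.2891*34) = 5.384505e-05
N_B = 0.0492 * 36838 / (0.2891 - 0.0492) * (0.1877207 - 5.384505e-05)
N_B = 1417.8

1417.8


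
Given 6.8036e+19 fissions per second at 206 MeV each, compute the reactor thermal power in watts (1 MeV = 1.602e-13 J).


P = fission_rate * E_MeV * 1.602e-13
P = 6.8036e+19 * 206 * 1.602e-13
P = 2.2453e+09 W

2.2453e+09


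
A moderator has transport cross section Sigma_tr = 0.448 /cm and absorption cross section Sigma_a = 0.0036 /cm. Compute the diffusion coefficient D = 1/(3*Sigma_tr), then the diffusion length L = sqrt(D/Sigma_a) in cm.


D = 1 / (3 * Sigma_tr) = 1 / (3 * 0.448) = 0.7440476 cm
L = sqrt(D / Sigma_a)
L = sqrt(0.7440476 / 0.0036)
L = 14.376 cm

14.376


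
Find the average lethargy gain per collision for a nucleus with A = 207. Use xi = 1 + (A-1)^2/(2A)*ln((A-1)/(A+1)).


xi = 1 + (A-1)^2/(2A) * ln((A-1)/(A+1))
xi = 1 + (207-1)^2/(2*207) * ln((207-1)/(207 +1))
xi = 0.0096308

0.0096308


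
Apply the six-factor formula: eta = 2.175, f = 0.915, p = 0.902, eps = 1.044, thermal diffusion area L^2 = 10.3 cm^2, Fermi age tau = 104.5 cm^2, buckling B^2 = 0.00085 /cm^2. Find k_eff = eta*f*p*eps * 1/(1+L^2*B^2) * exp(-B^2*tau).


k_inf = eta*f*p*eps = 2.175*0.915*0.902*1.044 = 1.874077
P_TNL = 1/(1 + L^2*B^2) = 1/(1 + 10.3*0.00085) = 0.9913210
P_FNL = exp(-B^2*tau) = exp(-0.00085*104.5) = 0.9150057
k_eff = k_inf * P_TNL * P_FNL = 1.874077 * 0.9913210 * 0.9150057
k_eff = 1.6999

1.6999


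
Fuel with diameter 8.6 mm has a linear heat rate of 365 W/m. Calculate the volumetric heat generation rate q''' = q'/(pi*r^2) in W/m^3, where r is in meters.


r = D / 2 / 1000 = 8.6 / 2 / 1000 = 0.0043 m
q''' = q' / (pi * r^2)
q''' = 365 / (pi * 0.0043^2)
q''' = 6.2836e+06 W/m^3

6.2836e+06


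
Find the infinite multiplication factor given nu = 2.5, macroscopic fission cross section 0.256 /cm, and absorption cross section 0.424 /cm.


k_inf = nu * Sigma_f / Sigma_a
k_inf = 2.5 * 0.256 / 0.424
k_inf = 1.5094

1.5094


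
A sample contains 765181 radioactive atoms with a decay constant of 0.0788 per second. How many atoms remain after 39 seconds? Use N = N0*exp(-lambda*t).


N = N0 * exp(-lambda * t)
N = 765181 * exp(-0.0788 * 39)
N = 35407

35407


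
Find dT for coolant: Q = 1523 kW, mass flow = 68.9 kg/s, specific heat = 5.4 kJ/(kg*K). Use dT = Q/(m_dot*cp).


dT = Q / (m_dot * cp)
dT = 1523 / (68.9 * 5.4)
dT = 4.0934 C

4.0934


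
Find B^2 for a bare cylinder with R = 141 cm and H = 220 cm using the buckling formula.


B^2 = (2.405/R)^2 + (pi/H)^2
B^2 = (2.405/141)^2 + (pi/220)^2
B^2 = 4.9485e-04 /cm^2

4.9485e-04


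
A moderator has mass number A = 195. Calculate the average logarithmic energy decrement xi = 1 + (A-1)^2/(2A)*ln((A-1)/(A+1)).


xi = 1 + (A-1)^2/(2A) * ln((A-1)/(A+1))
xi = 1 + (195-1)^2/(2*195) * ln((195-1)/(195 +1))
xi = 0.010221

0.010221


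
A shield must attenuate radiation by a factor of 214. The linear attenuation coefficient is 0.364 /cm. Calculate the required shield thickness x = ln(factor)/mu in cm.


x = ln(factor) / mu
x = ln(214) / 0.364
x = 14.742 cm

14.742


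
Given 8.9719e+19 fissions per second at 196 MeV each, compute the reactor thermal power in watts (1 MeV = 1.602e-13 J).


P = fission_rate * E_MeV * 1.602e-13
P = 8.9719e+19 * 196 * 1.602e-13
P = 2.8171e+09 W

2.8171e+09


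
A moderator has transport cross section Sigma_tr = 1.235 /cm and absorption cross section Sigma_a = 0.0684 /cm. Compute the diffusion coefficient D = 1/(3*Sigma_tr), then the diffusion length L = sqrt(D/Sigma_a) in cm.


D = 1 / (3 * Sigma_tr) = 1 / (3 * 1.235) = 0.2699055 cm
L = sqrt(D / Sigma_a)
L = sqrt(0.2699055 / 0.0684)
L = 1.9865 cm

1.9865


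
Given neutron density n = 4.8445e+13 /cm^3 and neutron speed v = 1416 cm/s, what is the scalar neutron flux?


phi = n * v
phi = 4.8445e+13 * 1416
phi = 6.8598e+16 /cm^2/s

6.8598e+16


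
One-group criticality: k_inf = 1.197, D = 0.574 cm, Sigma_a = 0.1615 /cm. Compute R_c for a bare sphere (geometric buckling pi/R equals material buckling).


L^2 = D / Sigma_a = 0.574 / 0.1615 = 3.554180 cm^2
B_m^2 = (k_inf - 1) / L^2 = (1.197 - 1) / 3.554180 = 0.05542769 /cm^2
For a bare sphere: B_g = pi/R, so R_c = pi / sqrt(B_m^2)
R_c = pi / sqrt(0.05542769) = 13.344 cm

13.344


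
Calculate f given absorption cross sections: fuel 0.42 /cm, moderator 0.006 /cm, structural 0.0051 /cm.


f = Sigma_a_fuel / (Sigma_a_fuel + Sigma_a_mod + Sigma_a_other)
f = 0.42 / (0.42 + 0.006 + 0.0051)
f = 0.97425

0.97425


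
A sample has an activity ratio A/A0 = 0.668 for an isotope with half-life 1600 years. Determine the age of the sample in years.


lambda = ln(2) / t_half = ln(2) / 1600 = 4.332170e-04 /yr
t = -ln(A/A0) / lambda
t = -ln(0.668) / 4.332170e-04
t = 931.33 yr

931.33


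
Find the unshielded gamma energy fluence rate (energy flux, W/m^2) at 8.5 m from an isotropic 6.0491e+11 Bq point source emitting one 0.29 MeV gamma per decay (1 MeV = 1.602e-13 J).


psi = A * E * 1.602e-13 / (4*pi*r^2)
psi = 6.0491e+11 * 0.29 * 1.602e-13 / (4*pi*8.5^2)
psi = 3.0953e-05 W/m^2

3.0953e-05


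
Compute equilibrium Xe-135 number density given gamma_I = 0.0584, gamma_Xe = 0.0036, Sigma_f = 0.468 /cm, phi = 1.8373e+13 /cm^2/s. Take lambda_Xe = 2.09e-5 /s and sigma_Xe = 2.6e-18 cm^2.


Xe_eq = (gamma_I + gamma_Xe) * Sigma_f * phi / (lambda_Xe + sigma_Xe * phi)
Numerator = (0.0584 + 0.0036) * 0.468 * 1.8373e+13 = 5.331110e+11
Denominator = 2.09e-5 + 2.6e-18 * 1.8373e+13 = 6.866980e-05
Xe_eq = 5.331110e+11 / 6.866980e-05 = 7.7634e+15 /cm^3

7.7634e+15


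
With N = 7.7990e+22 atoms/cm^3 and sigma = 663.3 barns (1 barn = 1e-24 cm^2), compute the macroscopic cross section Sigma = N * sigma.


Sigma = N * sigma_barns * 1e-24
Sigma = 7.7990e+22 * 663.3 * 1e-24
Sigma = 51.731 /cm

51.731


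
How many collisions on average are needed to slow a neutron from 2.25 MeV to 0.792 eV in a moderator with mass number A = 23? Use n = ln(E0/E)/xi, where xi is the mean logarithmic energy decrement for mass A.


xi = 1 + (A-1)^2/(2A)*ln((A-1)/(A+1)) = 0.08448899 (for A = 23)
n = ln(E0/E) / xi
n = ln(2.25e6 / 0.792) / 0.08448899
n = ln(2.840909e+06) / 0.08448899 = 175.88

175.88


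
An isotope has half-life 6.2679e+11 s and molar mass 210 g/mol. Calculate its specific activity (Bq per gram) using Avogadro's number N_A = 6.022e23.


lambda = ln(2) / t_half = ln(2) / 6.2679e+11 = 1.105868e-12 /s
SA = lambda * N_A / M
SA = 1.105868e-12 * 6.022e23 / 210
SA = 3.1712e+09 Bq/g

3.1712e+09


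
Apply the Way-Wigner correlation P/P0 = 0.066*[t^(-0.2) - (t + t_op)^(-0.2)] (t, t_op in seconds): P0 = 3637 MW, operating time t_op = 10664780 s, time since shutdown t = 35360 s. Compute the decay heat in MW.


P/P0 = 0.066 * [t^(-0.2) - (t + t_op)^(-0.2)]
P/P0 = 0.066 * [35360^(-0.2) - (35360 + 10664780)^(-0.2)]
P/P0 = 0.066 * [0.1231112 - 0.03927553] = 0.005533154
P = 3637 * 0.005533154 = 20.124 MW

20.124


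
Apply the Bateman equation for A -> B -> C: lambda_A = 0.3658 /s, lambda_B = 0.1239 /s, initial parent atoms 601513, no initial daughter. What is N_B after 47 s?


N_B(t) = lambda_A * N_A0 / (lambda_B - lambda_A) * [exp(-lambda_A*t) - exp(-lambda_B*t)]
exp(-0.3658*47) = 3.414670e-08; exp(-0.1239*47) = 0.002957828
N_B = 0.3658 * 601513 / (0.1239 - 0.3658) * (3.414670e-08 - 0.002957828)
N_B = 2690.4

2690.4


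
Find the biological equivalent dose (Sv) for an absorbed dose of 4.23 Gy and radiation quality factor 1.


H = D * Q
H = 4.23 * 1
H = 4.2300 Sv

4.2300


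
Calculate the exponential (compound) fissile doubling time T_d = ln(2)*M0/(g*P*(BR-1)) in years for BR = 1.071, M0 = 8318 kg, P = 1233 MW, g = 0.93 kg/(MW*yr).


Breeding gain G = BR - 1 = 1.071 - 1 = 0.071
Fissile production rate = g * P * G = 0.93 * 1233 * 0.071 = 81.41499 kg/yr
T_d = ln(2) * M0 / (g * P * G)
T_d = ln(2) * 8318 / 81.41499 = 70.817 yr

70.817


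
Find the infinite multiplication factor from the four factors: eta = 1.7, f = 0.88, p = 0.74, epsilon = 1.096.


k_inf = eta * f * p * epsilon
k_inf = 1.7 * 0.88 * 0.74 * 1.096
k_inf = 1.2133

1.2133


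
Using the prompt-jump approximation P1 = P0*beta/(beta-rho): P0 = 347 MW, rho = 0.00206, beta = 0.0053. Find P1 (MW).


P1/P0 = beta / (beta - rho)
P1/P0 = 0.0053 / (0.0053 - 0.00206) = 1.635802
P1 = 347 * 1.635802 = 567.62 MW

567.62


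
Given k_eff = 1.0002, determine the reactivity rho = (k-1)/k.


rho = (k_eff - 1) / k_eff
rho = (1.0002 - 1) / 1.0002
rho = 1.9996e-04

1.9996e-04


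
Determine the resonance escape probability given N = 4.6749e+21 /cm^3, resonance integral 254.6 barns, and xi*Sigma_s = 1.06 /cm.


p = exp(-N * I * 1e-24 / (xi*Sigma_s))
p = exp(-4.6749e+21 * 254.6 * 1e-24 / 1.06)
p = 0.32535

0.32535


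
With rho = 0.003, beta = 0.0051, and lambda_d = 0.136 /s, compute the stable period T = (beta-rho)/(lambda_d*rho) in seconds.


T = (beta - rho) / (lambda_d * rho)
T = (0.0051 - 0.003) / (0.136 * 0.003)
T = 5.1471 s

5.1471


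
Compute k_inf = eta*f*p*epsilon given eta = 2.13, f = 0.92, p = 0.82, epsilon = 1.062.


k_inf = eta * f * p * epsilon
k_inf = 2.13 * 0.92 * 0.82 * 1.062
k_inf = 1.7065

1.7065


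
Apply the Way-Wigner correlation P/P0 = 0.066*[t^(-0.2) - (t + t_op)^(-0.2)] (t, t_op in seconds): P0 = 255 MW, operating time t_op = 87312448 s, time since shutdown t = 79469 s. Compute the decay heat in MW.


P/P0 = 0.066 * [t^(-0.2) - (t + t_op)^(-0.2)]
P/P0 = 0.066 * [79469^(-0.2) - (79469 + 87312448)^(-0.2)]
P/P0 = 0.066 * [0.1047033 - 0.02580511] = 0.005207281
P = 255 * 0.005207281 = 1.3279 MW

1.3279


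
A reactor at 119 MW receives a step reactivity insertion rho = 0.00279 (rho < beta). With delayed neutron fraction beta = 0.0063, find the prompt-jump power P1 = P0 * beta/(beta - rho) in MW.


P1/P0 = beta / (beta - rho)
P1/P0 = 0.0063 / (0.0063 - 0.00279) = 1.794872
P1 = 119 * 1.794872 = 213.59 MW

213.59


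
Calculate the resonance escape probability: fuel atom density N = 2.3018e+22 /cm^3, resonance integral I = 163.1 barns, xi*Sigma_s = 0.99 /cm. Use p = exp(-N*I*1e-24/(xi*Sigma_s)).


p = exp(-N * I * 1e-24 / (xi*Sigma_s))
p = exp(-2.3018e+22 * 163.1 * 1e-24 / 0.99)
p = 0.022547

0.022547


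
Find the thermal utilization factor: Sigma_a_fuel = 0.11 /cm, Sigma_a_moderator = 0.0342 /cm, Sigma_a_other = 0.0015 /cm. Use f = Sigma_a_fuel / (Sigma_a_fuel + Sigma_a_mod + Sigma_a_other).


f = Sigma_a_fuel / (Sigma_a_fuel + Sigma_a_mod + Sigma_a_other)
f = 0.11 / (0.11 + 0.0342 + 0.0015)
f = 0.75498

0.75498


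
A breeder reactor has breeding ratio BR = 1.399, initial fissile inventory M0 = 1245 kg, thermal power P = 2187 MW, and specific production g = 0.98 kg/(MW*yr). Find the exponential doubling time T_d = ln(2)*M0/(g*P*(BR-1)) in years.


Breeding gain G = BR - 1 = 1.399 - 1 = 0.399
Fissile production rate = g * P * G = 0.98 * 2187 * 0.399 = 855.16074 kg/yr
T_d = ln(2) * M0 / (g * P * G)
T_d = ln(2) * 1245 / 855.16074 = 1.0091 yr

1.0091


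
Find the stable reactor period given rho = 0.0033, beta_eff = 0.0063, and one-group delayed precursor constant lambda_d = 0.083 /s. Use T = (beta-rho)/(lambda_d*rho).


T = (beta - rho) / (lambda_d * rho)
T = (0.0063 - 0.0033) / (0.083 * 0.0033)
T = 10.953 s

10.953


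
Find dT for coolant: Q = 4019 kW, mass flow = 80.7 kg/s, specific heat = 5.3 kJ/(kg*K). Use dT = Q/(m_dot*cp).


dT = Q / (m_dot * cp)
dT = 4019 / (80.7 * 5.3)
dT = 9.3966 C

9.3966


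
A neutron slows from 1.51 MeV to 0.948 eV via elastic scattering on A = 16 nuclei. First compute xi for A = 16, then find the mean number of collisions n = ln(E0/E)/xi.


xi = 1 + (A-1)^2/(2A)*ln((A-1)/(A+1)) = 0.1199467 (for A = 16)
n = ln(E0/E) / xi
n = ln(1.51e6 / 0.948) / 0.1199467
n = ln(1.592827e+06) / 0.1199467 = 119.06

119.06


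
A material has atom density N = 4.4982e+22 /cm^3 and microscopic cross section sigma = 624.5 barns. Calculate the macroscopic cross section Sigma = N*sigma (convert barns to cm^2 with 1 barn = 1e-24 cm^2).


Sigma = N * sigma_barns * 1e-24
Sigma = 4.4982e+22 * 624.5 * 1e-24
Sigma = 28.091 /cm

28.091


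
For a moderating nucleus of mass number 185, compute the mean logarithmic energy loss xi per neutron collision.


xi = 1 + (A-1)^2/(2A) * ln((A-1)/(A+1))
xi = 1 + (185-1)^2/(2*185) * ln((185-1)/(185 +1))
xi = 0.010772

0.010772


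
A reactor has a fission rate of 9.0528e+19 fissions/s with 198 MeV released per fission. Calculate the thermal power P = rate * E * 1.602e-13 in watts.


P = fission_rate * E_MeV * 1.602e-13
P = 9.0528e+19 * 198 * 1.602e-13
P = 2.8715e+09 W

2.8715e+09


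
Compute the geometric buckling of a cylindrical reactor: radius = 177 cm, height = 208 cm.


B^2 = (2.405/R)^2 + (pi/H)^2
B^2 = (2.405/177)^2 + (pi/208)^2
B^2 = 4.1275e-04 /cm^2

4.1275e-04


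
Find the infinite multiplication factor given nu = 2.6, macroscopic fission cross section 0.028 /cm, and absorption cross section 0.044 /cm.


k_inf = nu * Sigma_f / Sigma_a
k_inf = 2.6 * 0.028 / 0.044
k_inf = 1.6545

1.6545


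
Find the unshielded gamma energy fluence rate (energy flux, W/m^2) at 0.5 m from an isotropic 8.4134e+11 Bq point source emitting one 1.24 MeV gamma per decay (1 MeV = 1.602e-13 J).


psi = A * E * 1.602e-13 / (4*pi*r^2)
psi = 8.4134e+11 * 1.24 * 1.602e-13 / (4*pi*0.5^2)
psi = 0.053199 W/m^2

0.053199


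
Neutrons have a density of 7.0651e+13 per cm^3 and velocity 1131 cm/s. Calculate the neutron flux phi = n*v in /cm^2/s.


phi = n * v
phi = 7.0651e+13 * 1131
phi = 7.9906e+16 /cm^2/s

7.9906e+16


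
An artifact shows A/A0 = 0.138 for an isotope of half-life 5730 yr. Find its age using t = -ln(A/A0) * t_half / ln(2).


lambda = ln(2) / t_half = ln(2) / 5730 = 1.209681e-04 /yr
t = -ln(A/A0) / lambda
t = -ln(0.138) / 1.209681e-04
t = 16372 yr

16372


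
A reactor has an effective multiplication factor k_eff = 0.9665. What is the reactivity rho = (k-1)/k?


rho = (k_eff - 1) / k_eff
rho = (0.9665 - 1) / 0.9665
rho = -0.034661

-0.034661


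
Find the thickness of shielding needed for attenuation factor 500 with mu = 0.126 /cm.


x = ln(factor) / mu
x = ln(500) / 0.126
x = 49.322 cm

49.322


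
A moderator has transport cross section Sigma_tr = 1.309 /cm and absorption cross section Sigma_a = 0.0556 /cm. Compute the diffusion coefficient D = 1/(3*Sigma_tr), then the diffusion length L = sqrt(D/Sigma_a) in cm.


D = 1 / (3 * Sigma_tr) = 1 / (3 * 1.309) = 0.2546473 cm
L = sqrt(D / Sigma_a)
L = sqrt(0.2546473 / 0.0556)
L = 2.1401 cm

2.1401


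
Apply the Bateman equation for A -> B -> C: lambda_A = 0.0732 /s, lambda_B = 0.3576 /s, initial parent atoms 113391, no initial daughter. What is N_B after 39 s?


N_B(t) = lambda_A * N_A0 / (lambda_B - lambda_A) * [exp(-lambda_A*t) - exp(-lambda_B*t)]
exp(-0.0732*39) = 0.05756733; exp(-0.3576*39) = 8.773148e-07
N_B = 0.0732 * 113391 / (0.3576 - 0.0732) * (0.05756733 - 8.773148e-07)
N_B = 1680.1

1680.1


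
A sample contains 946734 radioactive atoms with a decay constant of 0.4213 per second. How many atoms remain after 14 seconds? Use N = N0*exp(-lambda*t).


N = N0 * exp(-lambda * t)
N = 946734 * exp(-0.4213 * 14)
N = 2598.2

2598.2


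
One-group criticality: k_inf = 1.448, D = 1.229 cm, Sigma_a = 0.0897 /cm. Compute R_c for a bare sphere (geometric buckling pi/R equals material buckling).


L^2 = D / Sigma_a = 1.229 / 0.0897 = 13.70123 cm^2
B_m^2 = (k_inf - 1) / L^2 = (1.448 - 1) / 13.70123 = 0.03269779 /cm^2
For a bare sphere: B_g = pi/R, so R_c = pi / sqrt(B_m^2)
R_c = pi / sqrt(0.03269779) = 17.374 cm

17.374


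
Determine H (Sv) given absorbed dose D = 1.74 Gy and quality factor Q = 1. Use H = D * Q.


H = D * Q
H = 1.74 * 1
H = 1.7400 Sv

1.7400


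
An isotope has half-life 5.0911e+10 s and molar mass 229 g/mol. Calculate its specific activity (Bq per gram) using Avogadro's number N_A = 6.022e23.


lambda = ln(2) / t_half = ln(2) / 5.0911e+10 = 1.361488e-11 /s
SA = lambda * N_A / M
SA = 1.361488e-11 * 6.022e23 / 229
SA = 3.5803e+10 Bq/g

3.5803e+10


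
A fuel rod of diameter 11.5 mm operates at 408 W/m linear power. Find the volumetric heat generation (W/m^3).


r = D / 2 / 1000 = 11.5 / 2 / 1000 = 0.00575 m
q''' = q' / (pi * r^2)
q''' = 408 / (pi * 0.00575^2)
q''' = 3.9280e+06 W/m^3

3.9280e+06


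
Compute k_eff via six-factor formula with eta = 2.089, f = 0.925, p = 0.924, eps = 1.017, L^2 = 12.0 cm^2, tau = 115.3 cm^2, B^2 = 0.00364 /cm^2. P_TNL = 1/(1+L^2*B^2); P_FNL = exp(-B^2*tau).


k_inf = eta*f*p*eps = 2.089*0.925*0.924*1.017 = 1.815821
P_TNL = 1/(1 + L^2*B^2) = 1/(1 + 12.0*0.00364) = 0.9581481
P_FNL = exp(-B^2*tau) = exp(-0.00364*115.3) = 0.6572492
k_eff = k_inf * P_TNL * P_FNL = 1.815821 * 0.9581481 * 0.6572492
k_eff = 1.1435

1.1435


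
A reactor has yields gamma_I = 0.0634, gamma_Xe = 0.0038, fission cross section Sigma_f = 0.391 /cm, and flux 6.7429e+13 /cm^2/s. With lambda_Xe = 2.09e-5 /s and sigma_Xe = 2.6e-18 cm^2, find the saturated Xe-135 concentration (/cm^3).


Xe_eq = (gamma_I + gamma_Xe) * Sigma_f * phi / (lambda_Xe + sigma_Xe * phi)
Numerator = (0.0634 + 0.0038) * 0.391 * 6.7429e+13 = 1.771710e+12
Denominator = 2.09e-5 + 2.6e-18 * 6.7429e+13 = 1.962154e-04
Xe_eq = 1.771710e+12 / 1.962154e-04 = 9.0294e+15 /cm^3

9.0294e+15


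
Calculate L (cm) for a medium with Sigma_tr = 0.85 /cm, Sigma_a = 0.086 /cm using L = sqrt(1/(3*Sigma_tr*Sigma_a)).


D = 1 / (3 * Sigma_tr) = 1 / (3 * 0.85) = 0.3921569 cm
L = sqrt(D / Sigma_a)
L = sqrt(0.3921569 / 0.086)
L = 2.1354 cm

2.1354


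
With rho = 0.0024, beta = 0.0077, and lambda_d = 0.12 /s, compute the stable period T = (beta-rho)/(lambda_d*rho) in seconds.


T = (beta - rho) / (lambda_d * rho)
T = (0.0077 - 0.0024) / (0.12 * 0.0024)
T = 18.403 s

18.403


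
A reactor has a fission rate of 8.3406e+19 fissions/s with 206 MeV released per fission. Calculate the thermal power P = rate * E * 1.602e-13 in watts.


P = fission_rate * E_MeV * 1.602e-13
P = 8.3406e+19 * 206 * 1.602e-13
P = 2.7525e+09 W

2.7525e+09


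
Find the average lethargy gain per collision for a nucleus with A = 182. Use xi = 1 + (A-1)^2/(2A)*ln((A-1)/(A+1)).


xi = 1 + (A-1)^2/(2A) * ln((A-1)/(A+1))
xi = 1 + (182-1)^2/(2*182) * ln((182-1)/(182 +1))
xi = 0.010949

0.010949


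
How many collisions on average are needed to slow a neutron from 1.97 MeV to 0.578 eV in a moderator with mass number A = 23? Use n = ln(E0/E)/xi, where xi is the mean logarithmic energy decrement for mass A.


xi = 1 + (A-1)^2/(2A)*ln((A-1)/(A+1)) = 0.08448899 (for A = 23)
n = ln(E0/E) / xi
n = ln(1.97e6 / 0.578) / 0.08448899
n = ln(3.408304e+06) / 0.08448899 = 178.03

178.03


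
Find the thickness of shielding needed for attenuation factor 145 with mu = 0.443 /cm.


x = ln(factor) / mu
x = ln(145) / 0.443
x = 11.234 cm

11.234


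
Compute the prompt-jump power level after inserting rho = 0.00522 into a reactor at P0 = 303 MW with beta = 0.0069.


P1/P0 = beta / (beta - rho)
P1/P0 = 0.0069 / (0.0069 - 0.00522) = 4.107143
P1 = 303 * 4.107143 = 1244.5 MW

1244.5


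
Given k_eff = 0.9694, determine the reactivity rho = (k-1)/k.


rho = (k_eff - 1) / k_eff
rho = (0.9694 - 1) / 0.9694
rho = -0.031566

-0.031566


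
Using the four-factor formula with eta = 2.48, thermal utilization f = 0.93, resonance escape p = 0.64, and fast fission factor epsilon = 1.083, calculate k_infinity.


k_inf = eta * f * p * epsilon
k_inf = 2.48 * 0.93 * 0.64 * 1.083
k_inf = 1.5986

1.5986


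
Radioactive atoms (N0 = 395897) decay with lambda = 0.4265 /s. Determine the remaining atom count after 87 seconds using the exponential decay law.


N = N0 * exp(-lambda * t)
N = 395897 * exp(-0.4265 * 87)
N = 3.0400e-11

3.0400e-11


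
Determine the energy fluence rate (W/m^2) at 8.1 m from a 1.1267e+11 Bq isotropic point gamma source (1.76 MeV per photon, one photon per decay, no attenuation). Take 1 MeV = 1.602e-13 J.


psi = A * E * 1.602e-13 / (4*pi*r^2)
psi = 1.1267e+11 * 1.76 * 1.602e-13 / (4*pi*8.1^2)
psi = 3.8530e-05 W/m^2

3.8530e-05


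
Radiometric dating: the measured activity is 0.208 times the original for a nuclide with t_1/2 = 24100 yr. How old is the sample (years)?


lambda = ln(2) / t_half = ln(2) / 24100 = 2.876129e-05 /yr
t = -ln(A/A0) / lambda
t = -ln(0.208) / 2.876129e-05
t = 54595 yr

54595


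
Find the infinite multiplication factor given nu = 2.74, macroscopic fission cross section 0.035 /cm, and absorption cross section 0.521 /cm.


k_inf = nu * Sigma_f / Sigma_a
k_inf = 2.74 * 0.035 / 0.521
k_inf = 0.18407

0.18407


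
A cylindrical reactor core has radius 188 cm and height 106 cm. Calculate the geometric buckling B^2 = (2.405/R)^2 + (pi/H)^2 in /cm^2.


B^2 = (2.405/R)^2 + (pi/H)^2
B^2 = (2.405/188)^2 + (pi/106)^2
B^2 = 0.0010420 /cm^2

0.0010420


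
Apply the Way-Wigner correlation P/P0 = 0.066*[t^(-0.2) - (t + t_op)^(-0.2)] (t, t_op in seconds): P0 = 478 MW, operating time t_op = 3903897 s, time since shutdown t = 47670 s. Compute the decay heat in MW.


P/P0 = 0.066 * [t^(-0.2) - (t + t_op)^(-0.2)]
P/P0 = 0.066 * [47670^(-0.2) - (47670 + 3903897)^(-0.2)]
P/P0 = 0.066 * [0.1159714 - 0.04793427] = 0.004490451
P = 478 * 0.004490451 = 2.1464 MW

2.1464


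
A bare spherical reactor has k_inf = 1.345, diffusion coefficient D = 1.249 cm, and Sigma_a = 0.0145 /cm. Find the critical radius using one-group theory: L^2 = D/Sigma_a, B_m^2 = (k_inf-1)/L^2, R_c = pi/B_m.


L^2 = D / Sigma_a = 1.249 / 0.0145 = 86.13793 cm^2
B_m^2 = (k_inf - 1) / L^2 = (1.345 - 1) / 86.13793 = 0.004005204 /cm^2
For a bare sphere: B_g = pi/R, so R_c = pi / sqrt(B_m^2)
R_c = pi / sqrt(0.004005204) = 49.641 cm

49.641


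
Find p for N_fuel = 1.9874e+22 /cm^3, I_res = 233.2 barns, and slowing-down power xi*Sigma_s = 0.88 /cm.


p = exp(-N * I * 1e-24 / (xi*Sigma_s))
p = exp(-1.9874e+22 * 233.2 * 1e-24 / 0.88)
p = 0.0051611

0.0051611


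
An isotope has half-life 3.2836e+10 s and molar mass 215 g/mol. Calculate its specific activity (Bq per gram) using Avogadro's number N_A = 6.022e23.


lambda = ln(2) / t_half = ln(2) / 3.2836e+10 = 2.110937e-11 /s
SA = lambda * N_A / M
SA = 2.110937e-11 * 6.022e23 / 215
SA = 5.9126e+10 Bq/g

5.9126e+10


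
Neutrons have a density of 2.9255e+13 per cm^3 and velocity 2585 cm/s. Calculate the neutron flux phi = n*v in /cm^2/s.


phi = n * v
phi = 2.9255e+13 * 2585
phi = 7.5624e+16 /cm^2/s

7.5624e+16


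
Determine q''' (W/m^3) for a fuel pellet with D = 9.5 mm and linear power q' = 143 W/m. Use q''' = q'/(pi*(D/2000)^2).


r = D / 2 / 1000 = 9.5 / 2 / 1000 = 0.00475 m
q''' = q' / (pi * r^2)
q''' = 143 / (pi * 0.00475^2)
q''' = 2.0174e+06 W/m^3

2.0174e+06


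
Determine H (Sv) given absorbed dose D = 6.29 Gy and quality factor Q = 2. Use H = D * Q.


H = D * Q
H = 6.29 * 2
H = 12.580 Sv

12.580


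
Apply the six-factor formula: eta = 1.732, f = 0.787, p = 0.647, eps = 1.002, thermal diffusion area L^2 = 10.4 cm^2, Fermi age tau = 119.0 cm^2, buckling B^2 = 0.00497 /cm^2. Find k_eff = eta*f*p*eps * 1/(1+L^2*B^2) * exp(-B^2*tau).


k_inf = eta*f*p*eps = 1.732*0.787*0.647*1.002 = 0.8836792
P_TNL = 1/(1 + L^2*B^2) = 1/(1 + 10.4*0.00497) = 0.9508523
P_FNL = exp(-B^2*tau) = exp(-0.00497*119.0) = 0.5535352
k_eff = k_inf * P_TNL * P_FNL = 0.8836792 * 0.9508523 * 0.5535352
k_eff = 0.46511

0.46511


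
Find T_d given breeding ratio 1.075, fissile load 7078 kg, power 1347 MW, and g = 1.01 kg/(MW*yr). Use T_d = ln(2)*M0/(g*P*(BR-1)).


Breeding gain G = BR - 1 = 1.075 - 1 = 0.075
Fissile production rate = g * P * G = 1.01 * 1347 * 0.075 = 102.03525 kg/yr
T_d = ln(2) * M0 / (g * P * G)
T_d = ln(2) * 7078 / 102.03525 = 48.082 yr

48.082


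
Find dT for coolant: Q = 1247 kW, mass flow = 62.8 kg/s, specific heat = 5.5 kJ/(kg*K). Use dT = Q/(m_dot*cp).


dT = Q / (m_dot * cp)
dT = 1247 / (62.8 * 5.5)
dT = 3.6103 C

3.6103


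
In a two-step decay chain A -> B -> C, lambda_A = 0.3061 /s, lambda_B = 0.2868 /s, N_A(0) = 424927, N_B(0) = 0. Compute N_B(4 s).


N_B(t) = lambda_A * N_A0 / (lambda_B - lambda_A) * [exp(-lambda_A*t) - exp(-lambda_B*t)]
exp(-0.3061*4) = 0.2939340; exp(-0.2868*4) = 0.3175246
N_B = 0.3061 * 424927 / (0.2868 - 0.3061) * (0.2939340 - 0.3175246)
N_B = 158986

158986


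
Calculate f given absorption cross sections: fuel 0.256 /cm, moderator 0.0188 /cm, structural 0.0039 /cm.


f = Sigma_a_fuel / (Sigma_a_fuel + Sigma_a_mod + Sigma_a_other)
f = 0.256 / (0.256 + 0.0188 + 0.0039)
f = 0.91855

0.91855
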